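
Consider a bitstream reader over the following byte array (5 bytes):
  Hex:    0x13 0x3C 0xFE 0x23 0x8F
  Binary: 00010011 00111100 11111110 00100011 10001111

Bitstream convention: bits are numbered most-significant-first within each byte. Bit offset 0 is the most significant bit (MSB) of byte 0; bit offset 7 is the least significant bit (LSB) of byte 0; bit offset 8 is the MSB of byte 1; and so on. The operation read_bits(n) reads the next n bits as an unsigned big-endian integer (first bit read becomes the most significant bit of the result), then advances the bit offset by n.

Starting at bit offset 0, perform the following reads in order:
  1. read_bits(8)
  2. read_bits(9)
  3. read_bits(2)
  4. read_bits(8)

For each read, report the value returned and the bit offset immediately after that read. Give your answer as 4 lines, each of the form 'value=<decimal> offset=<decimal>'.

Read 1: bits[0:8] width=8 -> value=19 (bin 00010011); offset now 8 = byte 1 bit 0; 32 bits remain
Read 2: bits[8:17] width=9 -> value=121 (bin 001111001); offset now 17 = byte 2 bit 1; 23 bits remain
Read 3: bits[17:19] width=2 -> value=3 (bin 11); offset now 19 = byte 2 bit 3; 21 bits remain
Read 4: bits[19:27] width=8 -> value=241 (bin 11110001); offset now 27 = byte 3 bit 3; 13 bits remain

Answer: value=19 offset=8
value=121 offset=17
value=3 offset=19
value=241 offset=27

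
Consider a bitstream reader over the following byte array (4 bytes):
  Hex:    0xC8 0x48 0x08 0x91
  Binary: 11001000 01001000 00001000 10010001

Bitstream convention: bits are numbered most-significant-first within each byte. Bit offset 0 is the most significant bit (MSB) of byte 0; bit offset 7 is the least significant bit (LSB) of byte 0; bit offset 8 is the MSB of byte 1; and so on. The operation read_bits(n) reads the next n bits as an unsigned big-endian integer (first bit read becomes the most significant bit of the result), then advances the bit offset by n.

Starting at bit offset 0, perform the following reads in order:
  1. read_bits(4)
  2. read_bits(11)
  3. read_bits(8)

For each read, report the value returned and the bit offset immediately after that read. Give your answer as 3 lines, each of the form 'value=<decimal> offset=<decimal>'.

Read 1: bits[0:4] width=4 -> value=12 (bin 1100); offset now 4 = byte 0 bit 4; 28 bits remain
Read 2: bits[4:15] width=11 -> value=1060 (bin 10000100100); offset now 15 = byte 1 bit 7; 17 bits remain
Read 3: bits[15:23] width=8 -> value=4 (bin 00000100); offset now 23 = byte 2 bit 7; 9 bits remain

Answer: value=12 offset=4
value=1060 offset=15
value=4 offset=23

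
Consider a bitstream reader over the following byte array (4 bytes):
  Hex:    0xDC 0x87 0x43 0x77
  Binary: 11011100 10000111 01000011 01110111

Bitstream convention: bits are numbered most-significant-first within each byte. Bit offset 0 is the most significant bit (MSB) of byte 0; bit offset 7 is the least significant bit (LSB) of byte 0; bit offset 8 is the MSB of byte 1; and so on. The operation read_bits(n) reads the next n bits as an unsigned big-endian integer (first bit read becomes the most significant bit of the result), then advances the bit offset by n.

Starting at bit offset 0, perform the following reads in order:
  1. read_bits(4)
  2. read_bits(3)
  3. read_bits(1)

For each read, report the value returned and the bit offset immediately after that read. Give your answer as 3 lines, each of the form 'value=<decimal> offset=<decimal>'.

Answer: value=13 offset=4
value=6 offset=7
value=0 offset=8

Derivation:
Read 1: bits[0:4] width=4 -> value=13 (bin 1101); offset now 4 = byte 0 bit 4; 28 bits remain
Read 2: bits[4:7] width=3 -> value=6 (bin 110); offset now 7 = byte 0 bit 7; 25 bits remain
Read 3: bits[7:8] width=1 -> value=0 (bin 0); offset now 8 = byte 1 bit 0; 24 bits remain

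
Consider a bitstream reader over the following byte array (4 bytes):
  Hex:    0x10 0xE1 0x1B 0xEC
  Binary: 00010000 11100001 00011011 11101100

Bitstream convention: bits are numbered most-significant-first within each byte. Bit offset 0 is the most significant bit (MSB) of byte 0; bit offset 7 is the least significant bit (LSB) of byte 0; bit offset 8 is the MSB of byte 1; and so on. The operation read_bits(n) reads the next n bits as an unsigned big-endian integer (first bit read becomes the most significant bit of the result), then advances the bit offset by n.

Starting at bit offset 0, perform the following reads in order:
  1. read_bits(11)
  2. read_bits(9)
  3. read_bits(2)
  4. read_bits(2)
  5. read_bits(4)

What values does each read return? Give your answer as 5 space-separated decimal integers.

Read 1: bits[0:11] width=11 -> value=135 (bin 00010000111); offset now 11 = byte 1 bit 3; 21 bits remain
Read 2: bits[11:20] width=9 -> value=17 (bin 000010001); offset now 20 = byte 2 bit 4; 12 bits remain
Read 3: bits[20:22] width=2 -> value=2 (bin 10); offset now 22 = byte 2 bit 6; 10 bits remain
Read 4: bits[22:24] width=2 -> value=3 (bin 11); offset now 24 = byte 3 bit 0; 8 bits remain
Read 5: bits[24:28] width=4 -> value=14 (bin 1110); offset now 28 = byte 3 bit 4; 4 bits remain

Answer: 135 17 2 3 14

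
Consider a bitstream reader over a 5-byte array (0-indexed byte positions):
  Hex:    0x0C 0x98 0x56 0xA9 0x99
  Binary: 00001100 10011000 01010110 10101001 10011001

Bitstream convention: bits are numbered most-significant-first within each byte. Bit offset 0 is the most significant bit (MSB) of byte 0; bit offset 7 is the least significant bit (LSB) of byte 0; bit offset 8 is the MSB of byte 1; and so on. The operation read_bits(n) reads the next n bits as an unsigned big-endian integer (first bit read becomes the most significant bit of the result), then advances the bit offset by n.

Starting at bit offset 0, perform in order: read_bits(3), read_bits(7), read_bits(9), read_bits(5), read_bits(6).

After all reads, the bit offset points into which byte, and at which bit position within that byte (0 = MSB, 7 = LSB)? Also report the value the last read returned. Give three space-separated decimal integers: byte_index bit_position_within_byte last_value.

Read 1: bits[0:3] width=3 -> value=0 (bin 000); offset now 3 = byte 0 bit 3; 37 bits remain
Read 2: bits[3:10] width=7 -> value=50 (bin 0110010); offset now 10 = byte 1 bit 2; 30 bits remain
Read 3: bits[10:19] width=9 -> value=194 (bin 011000010); offset now 19 = byte 2 bit 3; 21 bits remain
Read 4: bits[19:24] width=5 -> value=22 (bin 10110); offset now 24 = byte 3 bit 0; 16 bits remain
Read 5: bits[24:30] width=6 -> value=42 (bin 101010); offset now 30 = byte 3 bit 6; 10 bits remain

Answer: 3 6 42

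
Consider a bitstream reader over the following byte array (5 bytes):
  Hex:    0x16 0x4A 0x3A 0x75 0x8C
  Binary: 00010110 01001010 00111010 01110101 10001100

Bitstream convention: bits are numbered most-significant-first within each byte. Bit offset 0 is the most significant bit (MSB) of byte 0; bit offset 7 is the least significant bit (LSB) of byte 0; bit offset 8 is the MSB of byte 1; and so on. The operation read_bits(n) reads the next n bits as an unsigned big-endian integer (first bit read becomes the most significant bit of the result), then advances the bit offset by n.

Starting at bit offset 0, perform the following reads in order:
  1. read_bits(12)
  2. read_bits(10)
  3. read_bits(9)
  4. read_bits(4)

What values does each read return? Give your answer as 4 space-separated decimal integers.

Read 1: bits[0:12] width=12 -> value=356 (bin 000101100100); offset now 12 = byte 1 bit 4; 28 bits remain
Read 2: bits[12:22] width=10 -> value=654 (bin 1010001110); offset now 22 = byte 2 bit 6; 18 bits remain
Read 3: bits[22:31] width=9 -> value=314 (bin 100111010); offset now 31 = byte 3 bit 7; 9 bits remain
Read 4: bits[31:35] width=4 -> value=12 (bin 1100); offset now 35 = byte 4 bit 3; 5 bits remain

Answer: 356 654 314 12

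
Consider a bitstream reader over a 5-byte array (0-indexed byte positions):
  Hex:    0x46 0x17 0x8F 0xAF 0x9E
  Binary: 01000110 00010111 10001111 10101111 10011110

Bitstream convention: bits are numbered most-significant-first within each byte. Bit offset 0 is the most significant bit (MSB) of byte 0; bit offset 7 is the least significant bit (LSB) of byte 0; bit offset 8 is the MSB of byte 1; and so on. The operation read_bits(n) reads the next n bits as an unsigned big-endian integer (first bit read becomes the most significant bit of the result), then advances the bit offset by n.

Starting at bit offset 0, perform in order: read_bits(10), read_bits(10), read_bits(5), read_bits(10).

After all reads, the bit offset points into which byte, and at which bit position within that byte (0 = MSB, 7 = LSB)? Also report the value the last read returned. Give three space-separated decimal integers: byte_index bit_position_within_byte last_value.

Read 1: bits[0:10] width=10 -> value=280 (bin 0100011000); offset now 10 = byte 1 bit 2; 30 bits remain
Read 2: bits[10:20] width=10 -> value=376 (bin 0101111000); offset now 20 = byte 2 bit 4; 20 bits remain
Read 3: bits[20:25] width=5 -> value=31 (bin 11111); offset now 25 = byte 3 bit 1; 15 bits remain
Read 4: bits[25:35] width=10 -> value=380 (bin 0101111100); offset now 35 = byte 4 bit 3; 5 bits remain

Answer: 4 3 380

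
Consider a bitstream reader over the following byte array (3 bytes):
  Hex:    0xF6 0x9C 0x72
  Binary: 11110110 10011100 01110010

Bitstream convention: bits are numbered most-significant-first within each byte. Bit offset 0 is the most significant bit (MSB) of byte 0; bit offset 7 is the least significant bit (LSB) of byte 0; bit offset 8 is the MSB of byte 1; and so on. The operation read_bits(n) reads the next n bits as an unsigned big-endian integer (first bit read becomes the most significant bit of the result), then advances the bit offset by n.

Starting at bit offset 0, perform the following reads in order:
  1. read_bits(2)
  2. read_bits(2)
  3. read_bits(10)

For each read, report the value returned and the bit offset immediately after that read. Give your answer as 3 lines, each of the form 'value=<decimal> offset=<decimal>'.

Read 1: bits[0:2] width=2 -> value=3 (bin 11); offset now 2 = byte 0 bit 2; 22 bits remain
Read 2: bits[2:4] width=2 -> value=3 (bin 11); offset now 4 = byte 0 bit 4; 20 bits remain
Read 3: bits[4:14] width=10 -> value=423 (bin 0110100111); offset now 14 = byte 1 bit 6; 10 bits remain

Answer: value=3 offset=2
value=3 offset=4
value=423 offset=14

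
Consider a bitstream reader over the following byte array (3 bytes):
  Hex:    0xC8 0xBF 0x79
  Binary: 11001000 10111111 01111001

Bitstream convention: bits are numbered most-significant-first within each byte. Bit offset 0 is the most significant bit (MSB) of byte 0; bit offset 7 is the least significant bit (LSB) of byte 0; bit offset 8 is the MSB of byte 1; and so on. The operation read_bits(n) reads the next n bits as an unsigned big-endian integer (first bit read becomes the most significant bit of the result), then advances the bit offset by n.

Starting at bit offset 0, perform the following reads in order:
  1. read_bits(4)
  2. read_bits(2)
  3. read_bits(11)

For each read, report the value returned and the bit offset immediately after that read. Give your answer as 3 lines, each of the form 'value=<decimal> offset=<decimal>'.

Read 1: bits[0:4] width=4 -> value=12 (bin 1100); offset now 4 = byte 0 bit 4; 20 bits remain
Read 2: bits[4:6] width=2 -> value=2 (bin 10); offset now 6 = byte 0 bit 6; 18 bits remain
Read 3: bits[6:17] width=11 -> value=382 (bin 00101111110); offset now 17 = byte 2 bit 1; 7 bits remain

Answer: value=12 offset=4
value=2 offset=6
value=382 offset=17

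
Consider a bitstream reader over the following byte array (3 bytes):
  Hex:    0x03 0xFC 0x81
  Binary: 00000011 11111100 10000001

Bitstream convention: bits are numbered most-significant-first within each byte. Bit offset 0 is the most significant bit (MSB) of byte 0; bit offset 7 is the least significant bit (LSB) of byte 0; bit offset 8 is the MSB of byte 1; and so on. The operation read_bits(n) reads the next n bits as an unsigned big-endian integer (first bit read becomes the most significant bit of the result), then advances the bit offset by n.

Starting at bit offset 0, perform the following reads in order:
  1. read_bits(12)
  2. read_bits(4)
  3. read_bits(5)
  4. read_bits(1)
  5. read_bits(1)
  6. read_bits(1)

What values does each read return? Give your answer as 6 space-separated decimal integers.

Answer: 63 12 16 0 0 1

Derivation:
Read 1: bits[0:12] width=12 -> value=63 (bin 000000111111); offset now 12 = byte 1 bit 4; 12 bits remain
Read 2: bits[12:16] width=4 -> value=12 (bin 1100); offset now 16 = byte 2 bit 0; 8 bits remain
Read 3: bits[16:21] width=5 -> value=16 (bin 10000); offset now 21 = byte 2 bit 5; 3 bits remain
Read 4: bits[21:22] width=1 -> value=0 (bin 0); offset now 22 = byte 2 bit 6; 2 bits remain
Read 5: bits[22:23] width=1 -> value=0 (bin 0); offset now 23 = byte 2 bit 7; 1 bits remain
Read 6: bits[23:24] width=1 -> value=1 (bin 1); offset now 24 = byte 3 bit 0; 0 bits remain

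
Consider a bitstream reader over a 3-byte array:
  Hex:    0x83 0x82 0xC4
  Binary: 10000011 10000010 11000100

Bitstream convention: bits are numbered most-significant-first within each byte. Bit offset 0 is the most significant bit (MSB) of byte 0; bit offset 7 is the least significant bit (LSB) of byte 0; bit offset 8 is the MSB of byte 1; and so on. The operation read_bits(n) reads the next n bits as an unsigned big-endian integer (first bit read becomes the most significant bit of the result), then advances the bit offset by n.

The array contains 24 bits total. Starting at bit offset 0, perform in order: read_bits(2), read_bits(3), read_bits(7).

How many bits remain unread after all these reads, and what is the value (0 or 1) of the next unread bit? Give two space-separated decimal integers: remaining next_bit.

Read 1: bits[0:2] width=2 -> value=2 (bin 10); offset now 2 = byte 0 bit 2; 22 bits remain
Read 2: bits[2:5] width=3 -> value=0 (bin 000); offset now 5 = byte 0 bit 5; 19 bits remain
Read 3: bits[5:12] width=7 -> value=56 (bin 0111000); offset now 12 = byte 1 bit 4; 12 bits remain

Answer: 12 0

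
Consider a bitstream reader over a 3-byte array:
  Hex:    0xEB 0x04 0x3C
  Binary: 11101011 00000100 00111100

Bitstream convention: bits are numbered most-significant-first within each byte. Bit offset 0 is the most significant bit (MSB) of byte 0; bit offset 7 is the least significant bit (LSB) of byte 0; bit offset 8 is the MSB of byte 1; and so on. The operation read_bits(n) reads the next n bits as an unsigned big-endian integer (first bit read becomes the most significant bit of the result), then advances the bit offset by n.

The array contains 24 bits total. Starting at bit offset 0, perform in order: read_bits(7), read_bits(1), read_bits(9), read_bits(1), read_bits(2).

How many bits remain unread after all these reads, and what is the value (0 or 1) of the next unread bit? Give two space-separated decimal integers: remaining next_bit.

Read 1: bits[0:7] width=7 -> value=117 (bin 1110101); offset now 7 = byte 0 bit 7; 17 bits remain
Read 2: bits[7:8] width=1 -> value=1 (bin 1); offset now 8 = byte 1 bit 0; 16 bits remain
Read 3: bits[8:17] width=9 -> value=8 (bin 000001000); offset now 17 = byte 2 bit 1; 7 bits remain
Read 4: bits[17:18] width=1 -> value=0 (bin 0); offset now 18 = byte 2 bit 2; 6 bits remain
Read 5: bits[18:20] width=2 -> value=3 (bin 11); offset now 20 = byte 2 bit 4; 4 bits remain

Answer: 4 1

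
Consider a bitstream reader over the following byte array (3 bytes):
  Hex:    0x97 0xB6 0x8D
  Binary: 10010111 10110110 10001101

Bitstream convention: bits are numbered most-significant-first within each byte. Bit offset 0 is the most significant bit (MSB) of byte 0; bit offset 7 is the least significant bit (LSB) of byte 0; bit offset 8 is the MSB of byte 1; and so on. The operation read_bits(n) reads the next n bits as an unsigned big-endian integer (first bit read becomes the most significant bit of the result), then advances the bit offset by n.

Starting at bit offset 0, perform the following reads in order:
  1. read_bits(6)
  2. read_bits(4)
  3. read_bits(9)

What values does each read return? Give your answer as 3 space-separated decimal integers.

Answer: 37 14 436

Derivation:
Read 1: bits[0:6] width=6 -> value=37 (bin 100101); offset now 6 = byte 0 bit 6; 18 bits remain
Read 2: bits[6:10] width=4 -> value=14 (bin 1110); offset now 10 = byte 1 bit 2; 14 bits remain
Read 3: bits[10:19] width=9 -> value=436 (bin 110110100); offset now 19 = byte 2 bit 3; 5 bits remain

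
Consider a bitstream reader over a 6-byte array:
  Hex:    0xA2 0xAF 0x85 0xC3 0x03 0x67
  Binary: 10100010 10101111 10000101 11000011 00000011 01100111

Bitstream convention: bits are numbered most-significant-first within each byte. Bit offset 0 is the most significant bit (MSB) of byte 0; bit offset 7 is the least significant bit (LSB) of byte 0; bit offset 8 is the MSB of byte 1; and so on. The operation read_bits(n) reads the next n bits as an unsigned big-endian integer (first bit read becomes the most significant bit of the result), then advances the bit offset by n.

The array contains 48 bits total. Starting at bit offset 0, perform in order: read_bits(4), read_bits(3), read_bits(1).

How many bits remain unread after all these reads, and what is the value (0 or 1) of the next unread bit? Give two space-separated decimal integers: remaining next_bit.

Answer: 40 1

Derivation:
Read 1: bits[0:4] width=4 -> value=10 (bin 1010); offset now 4 = byte 0 bit 4; 44 bits remain
Read 2: bits[4:7] width=3 -> value=1 (bin 001); offset now 7 = byte 0 bit 7; 41 bits remain
Read 3: bits[7:8] width=1 -> value=0 (bin 0); offset now 8 = byte 1 bit 0; 40 bits remain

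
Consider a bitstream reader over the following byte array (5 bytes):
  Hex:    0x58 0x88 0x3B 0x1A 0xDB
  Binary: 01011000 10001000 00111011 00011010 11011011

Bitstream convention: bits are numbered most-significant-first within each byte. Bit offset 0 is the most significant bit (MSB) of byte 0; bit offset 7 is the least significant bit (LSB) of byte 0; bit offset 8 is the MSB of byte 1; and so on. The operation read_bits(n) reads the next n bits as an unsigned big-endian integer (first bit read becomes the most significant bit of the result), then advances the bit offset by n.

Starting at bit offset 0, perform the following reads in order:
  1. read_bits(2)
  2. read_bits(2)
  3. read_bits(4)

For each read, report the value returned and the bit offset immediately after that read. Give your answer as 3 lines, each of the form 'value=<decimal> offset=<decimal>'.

Answer: value=1 offset=2
value=1 offset=4
value=8 offset=8

Derivation:
Read 1: bits[0:2] width=2 -> value=1 (bin 01); offset now 2 = byte 0 bit 2; 38 bits remain
Read 2: bits[2:4] width=2 -> value=1 (bin 01); offset now 4 = byte 0 bit 4; 36 bits remain
Read 3: bits[4:8] width=4 -> value=8 (bin 1000); offset now 8 = byte 1 bit 0; 32 bits remain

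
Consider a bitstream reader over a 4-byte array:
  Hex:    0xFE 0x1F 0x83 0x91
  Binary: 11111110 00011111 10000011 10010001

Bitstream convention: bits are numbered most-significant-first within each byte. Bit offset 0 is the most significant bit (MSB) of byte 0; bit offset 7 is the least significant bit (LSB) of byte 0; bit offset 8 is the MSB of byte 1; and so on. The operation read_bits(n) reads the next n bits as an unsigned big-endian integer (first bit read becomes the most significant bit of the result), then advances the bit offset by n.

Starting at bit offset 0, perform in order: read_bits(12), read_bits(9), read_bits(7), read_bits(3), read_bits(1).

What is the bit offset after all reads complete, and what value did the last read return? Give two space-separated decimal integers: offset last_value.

Read 1: bits[0:12] width=12 -> value=4065 (bin 111111100001); offset now 12 = byte 1 bit 4; 20 bits remain
Read 2: bits[12:21] width=9 -> value=496 (bin 111110000); offset now 21 = byte 2 bit 5; 11 bits remain
Read 3: bits[21:28] width=7 -> value=57 (bin 0111001); offset now 28 = byte 3 bit 4; 4 bits remain
Read 4: bits[28:31] width=3 -> value=0 (bin 000); offset now 31 = byte 3 bit 7; 1 bits remain
Read 5: bits[31:32] width=1 -> value=1 (bin 1); offset now 32 = byte 4 bit 0; 0 bits remain

Answer: 32 1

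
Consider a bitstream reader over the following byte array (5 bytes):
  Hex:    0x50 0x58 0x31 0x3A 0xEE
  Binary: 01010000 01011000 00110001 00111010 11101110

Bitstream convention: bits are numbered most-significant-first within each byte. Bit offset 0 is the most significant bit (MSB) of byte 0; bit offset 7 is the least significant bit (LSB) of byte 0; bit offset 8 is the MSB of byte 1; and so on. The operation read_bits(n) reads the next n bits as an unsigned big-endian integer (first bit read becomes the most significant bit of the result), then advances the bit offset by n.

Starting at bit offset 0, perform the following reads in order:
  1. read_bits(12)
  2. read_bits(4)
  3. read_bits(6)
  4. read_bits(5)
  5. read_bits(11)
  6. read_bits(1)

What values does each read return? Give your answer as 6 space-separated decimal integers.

Answer: 1285 8 12 9 1723 1

Derivation:
Read 1: bits[0:12] width=12 -> value=1285 (bin 010100000101); offset now 12 = byte 1 bit 4; 28 bits remain
Read 2: bits[12:16] width=4 -> value=8 (bin 1000); offset now 16 = byte 2 bit 0; 24 bits remain
Read 3: bits[16:22] width=6 -> value=12 (bin 001100); offset now 22 = byte 2 bit 6; 18 bits remain
Read 4: bits[22:27] width=5 -> value=9 (bin 01001); offset now 27 = byte 3 bit 3; 13 bits remain
Read 5: bits[27:38] width=11 -> value=1723 (bin 11010111011); offset now 38 = byte 4 bit 6; 2 bits remain
Read 6: bits[38:39] width=1 -> value=1 (bin 1); offset now 39 = byte 4 bit 7; 1 bits remain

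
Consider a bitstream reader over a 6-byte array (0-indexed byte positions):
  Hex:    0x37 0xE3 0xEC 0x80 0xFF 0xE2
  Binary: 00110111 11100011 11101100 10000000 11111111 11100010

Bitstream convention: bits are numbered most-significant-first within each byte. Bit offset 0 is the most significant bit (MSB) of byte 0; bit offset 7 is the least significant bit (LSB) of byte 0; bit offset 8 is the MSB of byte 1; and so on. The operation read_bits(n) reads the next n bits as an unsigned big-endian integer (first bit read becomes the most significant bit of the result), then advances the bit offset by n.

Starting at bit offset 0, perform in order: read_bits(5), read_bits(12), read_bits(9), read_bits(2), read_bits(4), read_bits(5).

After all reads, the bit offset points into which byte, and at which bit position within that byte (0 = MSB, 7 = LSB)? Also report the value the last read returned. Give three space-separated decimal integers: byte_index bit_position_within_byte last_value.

Read 1: bits[0:5] width=5 -> value=6 (bin 00110); offset now 5 = byte 0 bit 5; 43 bits remain
Read 2: bits[5:17] width=12 -> value=4039 (bin 111111000111); offset now 17 = byte 2 bit 1; 31 bits remain
Read 3: bits[17:26] width=9 -> value=434 (bin 110110010); offset now 26 = byte 3 bit 2; 22 bits remain
Read 4: bits[26:28] width=2 -> value=0 (bin 00); offset now 28 = byte 3 bit 4; 20 bits remain
Read 5: bits[28:32] width=4 -> value=0 (bin 0000); offset now 32 = byte 4 bit 0; 16 bits remain
Read 6: bits[32:37] width=5 -> value=31 (bin 11111); offset now 37 = byte 4 bit 5; 11 bits remain

Answer: 4 5 31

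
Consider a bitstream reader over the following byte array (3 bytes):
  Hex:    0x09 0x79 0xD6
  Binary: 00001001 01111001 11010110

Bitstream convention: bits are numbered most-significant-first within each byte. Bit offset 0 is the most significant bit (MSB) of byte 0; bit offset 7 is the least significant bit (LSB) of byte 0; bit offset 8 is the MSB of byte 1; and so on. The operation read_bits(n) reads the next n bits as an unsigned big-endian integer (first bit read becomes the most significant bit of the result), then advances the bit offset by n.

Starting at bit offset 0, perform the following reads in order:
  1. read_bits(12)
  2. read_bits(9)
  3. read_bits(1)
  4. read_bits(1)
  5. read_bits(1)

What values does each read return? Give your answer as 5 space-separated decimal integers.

Answer: 151 314 1 1 0

Derivation:
Read 1: bits[0:12] width=12 -> value=151 (bin 000010010111); offset now 12 = byte 1 bit 4; 12 bits remain
Read 2: bits[12:21] width=9 -> value=314 (bin 100111010); offset now 21 = byte 2 bit 5; 3 bits remain
Read 3: bits[21:22] width=1 -> value=1 (bin 1); offset now 22 = byte 2 bit 6; 2 bits remain
Read 4: bits[22:23] width=1 -> value=1 (bin 1); offset now 23 = byte 2 bit 7; 1 bits remain
Read 5: bits[23:24] width=1 -> value=0 (bin 0); offset now 24 = byte 3 bit 0; 0 bits remain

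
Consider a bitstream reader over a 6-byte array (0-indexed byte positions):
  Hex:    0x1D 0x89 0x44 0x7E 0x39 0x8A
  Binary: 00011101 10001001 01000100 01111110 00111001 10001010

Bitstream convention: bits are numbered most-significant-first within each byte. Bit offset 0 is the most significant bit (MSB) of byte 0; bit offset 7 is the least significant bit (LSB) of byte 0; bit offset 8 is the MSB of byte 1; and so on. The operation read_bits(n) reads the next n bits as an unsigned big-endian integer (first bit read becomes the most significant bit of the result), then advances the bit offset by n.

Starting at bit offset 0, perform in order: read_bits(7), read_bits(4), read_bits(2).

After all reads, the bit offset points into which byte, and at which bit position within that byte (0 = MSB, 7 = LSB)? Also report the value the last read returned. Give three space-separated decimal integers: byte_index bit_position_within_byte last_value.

Read 1: bits[0:7] width=7 -> value=14 (bin 0001110); offset now 7 = byte 0 bit 7; 41 bits remain
Read 2: bits[7:11] width=4 -> value=12 (bin 1100); offset now 11 = byte 1 bit 3; 37 bits remain
Read 3: bits[11:13] width=2 -> value=1 (bin 01); offset now 13 = byte 1 bit 5; 35 bits remain

Answer: 1 5 1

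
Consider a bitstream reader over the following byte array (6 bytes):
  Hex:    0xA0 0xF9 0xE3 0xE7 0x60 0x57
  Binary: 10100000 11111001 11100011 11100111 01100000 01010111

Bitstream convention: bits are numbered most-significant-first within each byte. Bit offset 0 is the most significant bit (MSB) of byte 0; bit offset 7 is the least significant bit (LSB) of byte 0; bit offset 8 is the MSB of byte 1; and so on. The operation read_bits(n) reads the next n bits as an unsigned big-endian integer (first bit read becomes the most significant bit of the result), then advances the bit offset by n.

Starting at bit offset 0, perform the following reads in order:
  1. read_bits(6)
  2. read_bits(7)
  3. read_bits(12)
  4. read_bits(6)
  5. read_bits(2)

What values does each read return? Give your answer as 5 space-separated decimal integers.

Answer: 40 31 967 51 2

Derivation:
Read 1: bits[0:6] width=6 -> value=40 (bin 101000); offset now 6 = byte 0 bit 6; 42 bits remain
Read 2: bits[6:13] width=7 -> value=31 (bin 0011111); offset now 13 = byte 1 bit 5; 35 bits remain
Read 3: bits[13:25] width=12 -> value=967 (bin 001111000111); offset now 25 = byte 3 bit 1; 23 bits remain
Read 4: bits[25:31] width=6 -> value=51 (bin 110011); offset now 31 = byte 3 bit 7; 17 bits remain
Read 5: bits[31:33] width=2 -> value=2 (bin 10); offset now 33 = byte 4 bit 1; 15 bits remain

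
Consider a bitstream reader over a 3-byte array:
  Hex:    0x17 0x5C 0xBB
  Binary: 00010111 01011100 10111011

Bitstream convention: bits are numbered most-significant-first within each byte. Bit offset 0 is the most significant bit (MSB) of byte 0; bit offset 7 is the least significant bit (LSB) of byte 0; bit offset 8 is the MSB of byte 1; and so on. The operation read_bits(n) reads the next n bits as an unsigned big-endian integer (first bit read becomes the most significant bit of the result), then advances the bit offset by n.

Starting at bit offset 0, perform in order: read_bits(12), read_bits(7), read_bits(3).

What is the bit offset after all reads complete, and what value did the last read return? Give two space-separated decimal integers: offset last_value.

Answer: 22 6

Derivation:
Read 1: bits[0:12] width=12 -> value=373 (bin 000101110101); offset now 12 = byte 1 bit 4; 12 bits remain
Read 2: bits[12:19] width=7 -> value=101 (bin 1100101); offset now 19 = byte 2 bit 3; 5 bits remain
Read 3: bits[19:22] width=3 -> value=6 (bin 110); offset now 22 = byte 2 bit 6; 2 bits remain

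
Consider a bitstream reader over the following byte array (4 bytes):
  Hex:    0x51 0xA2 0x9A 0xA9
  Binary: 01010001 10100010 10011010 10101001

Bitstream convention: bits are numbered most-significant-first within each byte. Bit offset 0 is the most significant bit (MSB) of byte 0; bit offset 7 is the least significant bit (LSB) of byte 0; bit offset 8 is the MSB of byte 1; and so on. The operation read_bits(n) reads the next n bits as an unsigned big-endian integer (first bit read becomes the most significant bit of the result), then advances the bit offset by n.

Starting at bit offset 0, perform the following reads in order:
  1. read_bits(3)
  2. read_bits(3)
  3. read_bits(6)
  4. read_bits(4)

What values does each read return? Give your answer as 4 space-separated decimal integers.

Read 1: bits[0:3] width=3 -> value=2 (bin 010); offset now 3 = byte 0 bit 3; 29 bits remain
Read 2: bits[3:6] width=3 -> value=4 (bin 100); offset now 6 = byte 0 bit 6; 26 bits remain
Read 3: bits[6:12] width=6 -> value=26 (bin 011010); offset now 12 = byte 1 bit 4; 20 bits remain
Read 4: bits[12:16] width=4 -> value=2 (bin 0010); offset now 16 = byte 2 bit 0; 16 bits remain

Answer: 2 4 26 2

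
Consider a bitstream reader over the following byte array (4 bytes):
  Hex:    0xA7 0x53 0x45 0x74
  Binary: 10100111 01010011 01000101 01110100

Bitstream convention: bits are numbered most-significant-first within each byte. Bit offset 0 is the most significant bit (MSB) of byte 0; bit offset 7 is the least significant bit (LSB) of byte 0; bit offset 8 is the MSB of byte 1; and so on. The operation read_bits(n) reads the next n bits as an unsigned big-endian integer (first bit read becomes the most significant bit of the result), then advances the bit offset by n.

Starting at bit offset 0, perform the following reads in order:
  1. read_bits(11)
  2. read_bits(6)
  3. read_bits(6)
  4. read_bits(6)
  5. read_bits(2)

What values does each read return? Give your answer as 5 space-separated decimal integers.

Answer: 1338 38 34 46 2

Derivation:
Read 1: bits[0:11] width=11 -> value=1338 (bin 10100111010); offset now 11 = byte 1 bit 3; 21 bits remain
Read 2: bits[11:17] width=6 -> value=38 (bin 100110); offset now 17 = byte 2 bit 1; 15 bits remain
Read 3: bits[17:23] width=6 -> value=34 (bin 100010); offset now 23 = byte 2 bit 7; 9 bits remain
Read 4: bits[23:29] width=6 -> value=46 (bin 101110); offset now 29 = byte 3 bit 5; 3 bits remain
Read 5: bits[29:31] width=2 -> value=2 (bin 10); offset now 31 = byte 3 bit 7; 1 bits remain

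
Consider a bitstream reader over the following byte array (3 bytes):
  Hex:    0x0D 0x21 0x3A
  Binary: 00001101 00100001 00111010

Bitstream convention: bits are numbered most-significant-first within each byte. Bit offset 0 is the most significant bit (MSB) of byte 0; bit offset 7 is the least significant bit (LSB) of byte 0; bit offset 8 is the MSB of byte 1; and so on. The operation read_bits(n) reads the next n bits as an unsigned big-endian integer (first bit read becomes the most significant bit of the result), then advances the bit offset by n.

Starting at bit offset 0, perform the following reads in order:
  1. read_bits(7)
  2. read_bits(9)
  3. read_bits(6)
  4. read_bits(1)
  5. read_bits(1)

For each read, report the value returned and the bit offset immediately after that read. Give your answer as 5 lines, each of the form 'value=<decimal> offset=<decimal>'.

Read 1: bits[0:7] width=7 -> value=6 (bin 0000110); offset now 7 = byte 0 bit 7; 17 bits remain
Read 2: bits[7:16] width=9 -> value=289 (bin 100100001); offset now 16 = byte 2 bit 0; 8 bits remain
Read 3: bits[16:22] width=6 -> value=14 (bin 001110); offset now 22 = byte 2 bit 6; 2 bits remain
Read 4: bits[22:23] width=1 -> value=1 (bin 1); offset now 23 = byte 2 bit 7; 1 bits remain
Read 5: bits[23:24] width=1 -> value=0 (bin 0); offset now 24 = byte 3 bit 0; 0 bits remain

Answer: value=6 offset=7
value=289 offset=16
value=14 offset=22
value=1 offset=23
value=0 offset=24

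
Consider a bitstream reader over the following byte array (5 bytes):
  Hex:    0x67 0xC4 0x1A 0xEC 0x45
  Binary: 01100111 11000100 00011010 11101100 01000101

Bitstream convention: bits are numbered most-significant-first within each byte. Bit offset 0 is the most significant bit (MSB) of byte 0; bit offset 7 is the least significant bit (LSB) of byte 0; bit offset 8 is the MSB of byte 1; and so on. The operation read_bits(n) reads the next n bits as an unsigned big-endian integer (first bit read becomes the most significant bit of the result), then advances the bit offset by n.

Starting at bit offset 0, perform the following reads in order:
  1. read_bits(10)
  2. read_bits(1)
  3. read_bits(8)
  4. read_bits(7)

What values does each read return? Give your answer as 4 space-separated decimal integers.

Read 1: bits[0:10] width=10 -> value=415 (bin 0110011111); offset now 10 = byte 1 bit 2; 30 bits remain
Read 2: bits[10:11] width=1 -> value=0 (bin 0); offset now 11 = byte 1 bit 3; 29 bits remain
Read 3: bits[11:19] width=8 -> value=32 (bin 00100000); offset now 19 = byte 2 bit 3; 21 bits remain
Read 4: bits[19:26] width=7 -> value=107 (bin 1101011); offset now 26 = byte 3 bit 2; 14 bits remain

Answer: 415 0 32 107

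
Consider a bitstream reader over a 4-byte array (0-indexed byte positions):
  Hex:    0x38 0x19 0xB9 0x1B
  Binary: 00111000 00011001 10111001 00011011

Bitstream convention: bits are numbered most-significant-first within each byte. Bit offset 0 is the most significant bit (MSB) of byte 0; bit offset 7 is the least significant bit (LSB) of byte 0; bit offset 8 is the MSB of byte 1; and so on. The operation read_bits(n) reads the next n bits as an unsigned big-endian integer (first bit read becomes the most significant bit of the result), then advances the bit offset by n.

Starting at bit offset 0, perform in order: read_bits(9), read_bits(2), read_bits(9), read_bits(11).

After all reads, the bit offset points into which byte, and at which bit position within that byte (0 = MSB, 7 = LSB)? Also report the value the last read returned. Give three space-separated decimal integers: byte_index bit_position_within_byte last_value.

Answer: 3 7 1165

Derivation:
Read 1: bits[0:9] width=9 -> value=112 (bin 001110000); offset now 9 = byte 1 bit 1; 23 bits remain
Read 2: bits[9:11] width=2 -> value=0 (bin 00); offset now 11 = byte 1 bit 3; 21 bits remain
Read 3: bits[11:20] width=9 -> value=411 (bin 110011011); offset now 20 = byte 2 bit 4; 12 bits remain
Read 4: bits[20:31] width=11 -> value=1165 (bin 10010001101); offset now 31 = byte 3 bit 7; 1 bits remain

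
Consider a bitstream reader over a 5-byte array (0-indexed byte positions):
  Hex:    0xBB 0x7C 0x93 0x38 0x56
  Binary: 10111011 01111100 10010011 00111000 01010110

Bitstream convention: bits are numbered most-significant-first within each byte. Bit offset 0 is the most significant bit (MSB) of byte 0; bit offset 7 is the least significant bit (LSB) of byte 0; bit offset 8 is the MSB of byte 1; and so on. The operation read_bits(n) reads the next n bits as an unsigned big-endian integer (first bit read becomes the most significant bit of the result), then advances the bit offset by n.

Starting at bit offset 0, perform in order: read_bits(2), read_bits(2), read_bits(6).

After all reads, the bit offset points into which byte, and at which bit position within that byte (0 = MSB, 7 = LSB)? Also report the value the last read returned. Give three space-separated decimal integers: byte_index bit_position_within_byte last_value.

Answer: 1 2 45

Derivation:
Read 1: bits[0:2] width=2 -> value=2 (bin 10); offset now 2 = byte 0 bit 2; 38 bits remain
Read 2: bits[2:4] width=2 -> value=3 (bin 11); offset now 4 = byte 0 bit 4; 36 bits remain
Read 3: bits[4:10] width=6 -> value=45 (bin 101101); offset now 10 = byte 1 bit 2; 30 bits remain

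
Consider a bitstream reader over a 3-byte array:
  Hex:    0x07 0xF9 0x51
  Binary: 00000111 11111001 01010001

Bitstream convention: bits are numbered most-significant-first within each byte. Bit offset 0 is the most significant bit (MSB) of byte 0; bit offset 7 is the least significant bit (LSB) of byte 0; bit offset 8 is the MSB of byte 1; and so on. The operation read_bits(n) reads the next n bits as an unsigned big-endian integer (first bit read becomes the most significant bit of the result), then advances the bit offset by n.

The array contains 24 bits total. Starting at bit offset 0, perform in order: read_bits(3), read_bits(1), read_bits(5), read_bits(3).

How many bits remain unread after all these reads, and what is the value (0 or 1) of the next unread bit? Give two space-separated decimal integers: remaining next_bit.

Read 1: bits[0:3] width=3 -> value=0 (bin 000); offset now 3 = byte 0 bit 3; 21 bits remain
Read 2: bits[3:4] width=1 -> value=0 (bin 0); offset now 4 = byte 0 bit 4; 20 bits remain
Read 3: bits[4:9] width=5 -> value=15 (bin 01111); offset now 9 = byte 1 bit 1; 15 bits remain
Read 4: bits[9:12] width=3 -> value=7 (bin 111); offset now 12 = byte 1 bit 4; 12 bits remain

Answer: 12 1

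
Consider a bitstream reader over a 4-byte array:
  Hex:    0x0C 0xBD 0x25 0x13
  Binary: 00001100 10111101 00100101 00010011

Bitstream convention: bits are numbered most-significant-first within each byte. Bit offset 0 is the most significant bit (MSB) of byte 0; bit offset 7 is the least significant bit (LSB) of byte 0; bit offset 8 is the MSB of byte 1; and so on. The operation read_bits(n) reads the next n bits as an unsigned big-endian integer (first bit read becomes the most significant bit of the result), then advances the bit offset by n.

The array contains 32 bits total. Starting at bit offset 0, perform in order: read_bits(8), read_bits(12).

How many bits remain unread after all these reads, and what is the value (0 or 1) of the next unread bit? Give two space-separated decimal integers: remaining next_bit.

Answer: 12 0

Derivation:
Read 1: bits[0:8] width=8 -> value=12 (bin 00001100); offset now 8 = byte 1 bit 0; 24 bits remain
Read 2: bits[8:20] width=12 -> value=3026 (bin 101111010010); offset now 20 = byte 2 bit 4; 12 bits remain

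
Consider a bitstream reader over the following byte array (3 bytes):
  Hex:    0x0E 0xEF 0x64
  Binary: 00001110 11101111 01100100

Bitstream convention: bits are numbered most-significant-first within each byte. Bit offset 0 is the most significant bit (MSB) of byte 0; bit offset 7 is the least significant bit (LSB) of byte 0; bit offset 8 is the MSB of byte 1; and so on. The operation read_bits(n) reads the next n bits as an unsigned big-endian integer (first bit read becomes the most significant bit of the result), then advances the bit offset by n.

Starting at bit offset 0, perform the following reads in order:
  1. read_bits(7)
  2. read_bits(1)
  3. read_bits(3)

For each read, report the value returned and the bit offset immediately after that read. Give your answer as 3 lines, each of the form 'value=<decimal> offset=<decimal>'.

Read 1: bits[0:7] width=7 -> value=7 (bin 0000111); offset now 7 = byte 0 bit 7; 17 bits remain
Read 2: bits[7:8] width=1 -> value=0 (bin 0); offset now 8 = byte 1 bit 0; 16 bits remain
Read 3: bits[8:11] width=3 -> value=7 (bin 111); offset now 11 = byte 1 bit 3; 13 bits remain

Answer: value=7 offset=7
value=0 offset=8
value=7 offset=11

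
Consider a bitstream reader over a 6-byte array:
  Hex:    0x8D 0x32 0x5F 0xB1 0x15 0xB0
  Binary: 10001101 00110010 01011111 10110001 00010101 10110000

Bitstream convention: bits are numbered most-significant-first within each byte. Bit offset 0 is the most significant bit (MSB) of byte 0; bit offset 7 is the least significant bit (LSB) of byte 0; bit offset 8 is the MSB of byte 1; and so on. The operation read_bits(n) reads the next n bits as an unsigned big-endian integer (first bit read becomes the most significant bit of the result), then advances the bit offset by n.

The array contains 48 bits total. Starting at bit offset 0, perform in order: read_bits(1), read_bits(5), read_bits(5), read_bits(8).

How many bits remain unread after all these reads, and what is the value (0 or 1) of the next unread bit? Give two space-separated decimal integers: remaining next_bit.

Read 1: bits[0:1] width=1 -> value=1 (bin 1); offset now 1 = byte 0 bit 1; 47 bits remain
Read 2: bits[1:6] width=5 -> value=3 (bin 00011); offset now 6 = byte 0 bit 6; 42 bits remain
Read 3: bits[6:11] width=5 -> value=9 (bin 01001); offset now 11 = byte 1 bit 3; 37 bits remain
Read 4: bits[11:19] width=8 -> value=146 (bin 10010010); offset now 19 = byte 2 bit 3; 29 bits remain

Answer: 29 1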